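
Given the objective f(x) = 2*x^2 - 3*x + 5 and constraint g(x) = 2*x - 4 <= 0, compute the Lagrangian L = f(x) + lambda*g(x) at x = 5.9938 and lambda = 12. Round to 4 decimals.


Step 1: Evaluate f(x).
f(5.9938) = 2*5.9938^2 - 3*5.9938 + 5 = 58.8699
Step 2: Evaluate g(x).
g(5.9938) = 2*5.9938 - 4 = 7.9876
Step 3: Compute Lagrangian.
L = 58.8699 + 12*7.9876 = 154.7211


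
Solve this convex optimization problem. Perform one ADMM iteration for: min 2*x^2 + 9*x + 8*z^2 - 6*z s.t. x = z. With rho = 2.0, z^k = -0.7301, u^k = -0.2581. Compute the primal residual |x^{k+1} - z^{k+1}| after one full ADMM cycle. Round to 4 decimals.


ADMM iteration with rho = 2.0, z^k = -0.7301, u^k = -0.2581
Step 1: x-update.
Minimize 2*x^2 + 9*x + (2.0/2)*(x + 0.7301 - 0.2581)^2
FOC: (2*2 + 2.0)*x = -9 + 2.0*(-0.7301 + 0.2581)
x^{k+1} = -1.6573
Step 2: z-update.
Minimize 8*z^2 - 6*z + (2.0/2)*(-1.6573 - z - 0.2581)^2
FOC: (2*8 + 2.0)*z = 6 + 2.0*(-1.6573 - 0.2581)
z^{k+1} = 0.1205
Step 3: u-update.
u^{k+1} = -0.2581 - 1.6573 - 0.1205 = -2.0359
Step 4: Primal residual = |-1.6573 - 0.1205| = 1.7778


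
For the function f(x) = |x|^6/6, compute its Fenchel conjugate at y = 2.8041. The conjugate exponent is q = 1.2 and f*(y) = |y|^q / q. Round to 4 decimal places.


The conjugate exponent q satisfies 1/p + 1/q = 1.
p = 6, so q = 6/(6 - 1) = 1.2
|y|^q = 2.8041^1.2 = 3.4463
f*(2.8041) = 3.4463 / 1.2 = 2.8719


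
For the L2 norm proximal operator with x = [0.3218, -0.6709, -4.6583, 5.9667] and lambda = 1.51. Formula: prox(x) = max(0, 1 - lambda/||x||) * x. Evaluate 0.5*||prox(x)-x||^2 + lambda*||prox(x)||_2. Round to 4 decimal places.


Step 1: Compute ||x||.
||x|| = 7.6062
Step 2: Compute scaling factor.
scale = max(0, 1 - 1.51/7.6062) = 0.8015
Step 3: prox(x) = [0.2579, -0.5377, -3.7335, 4.7822]
||prox(x)|| = 6.0962
Step 4: Proximal objective.
0.5*||prox-x||^2 = 1.1401
lambda*||prox|| = 9.2053
Total = 10.3454


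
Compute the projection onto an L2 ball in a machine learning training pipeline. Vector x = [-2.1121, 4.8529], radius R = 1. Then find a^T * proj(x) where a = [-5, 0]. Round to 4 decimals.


Step 1: Compute ||x|| (intermediates to 6 decimals).
||x|| = sqrt((-2.1121)^2 + 4.8529^2) = 5.292599
Step 2: Project.
Since ||x|| > R, scale = R/||x|| = 1/5.292599 = 0.188943, proj(x) = scale * x
proj(x) = [-0.399067, 0.916921]
Step 3: Dot product.
a^T * proj(x) = -5*(-0.399067) + 0*0.916921 = 1.9953


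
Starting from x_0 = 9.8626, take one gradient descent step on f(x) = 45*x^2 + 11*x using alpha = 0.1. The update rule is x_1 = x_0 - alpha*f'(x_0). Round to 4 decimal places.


We compute the gradient at x_0 and apply the update.
f'(x) = 90*x + 11
f'(9.8626) = 90*9.8626 + 11 = 898.634
x_1 = 9.8626 - 0.1*898.634 = -80.0008


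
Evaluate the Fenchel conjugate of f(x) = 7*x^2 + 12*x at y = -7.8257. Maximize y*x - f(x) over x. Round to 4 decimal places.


f*(y) = sup_x {y*x - a*x^2 - b*x} = sup_x {(y-b)*x - a*x^2}
FOC: (y - b) - 2a*x = 0 => x* = (y - b)/(2a)
x* = (-7.8257 - 12)/(2*7) = -1.4161
f*(-7.8257) = (y-b)^2/(4a) = (-7.8257 - 12)^2/(4*7)
= 393.0584/28 = 14.0378


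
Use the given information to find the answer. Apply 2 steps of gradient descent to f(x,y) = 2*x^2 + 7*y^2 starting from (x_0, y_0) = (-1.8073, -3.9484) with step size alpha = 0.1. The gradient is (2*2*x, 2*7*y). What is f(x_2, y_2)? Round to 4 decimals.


Gradient descent on f(x,y) = 2*x^2 + 7*y^2.
Starting point: (-1.8073, -3.9484), alpha = 0.1
Step 1: grad_x = 2*2*-1.8073 = -7.2292, grad_y = 2*7*-3.9484 = -55.2776
  x_1 = -1.8073 - 0.1*-7.2292 = -1.0844
  y_1 = -3.9484 - 0.1*-55.2776 = 1.5794
Step 2: grad_x = 2*2*-1.0844 = -4.3375, grad_y = 2*7*1.5794 = 22.111
  x_2 = -1.0844 - 0.1*-4.3375 = -0.6506
  y_2 = 1.5794 - 0.1*22.111 = -0.6317
f(-0.6506, -0.6317) = 2*(-0.6506)^2 + 7*(-0.6317)^2 = 3.6403


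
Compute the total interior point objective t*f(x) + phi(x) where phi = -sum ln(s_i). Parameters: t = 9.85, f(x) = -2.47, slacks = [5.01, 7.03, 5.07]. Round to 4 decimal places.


Step 1: Compute log-barrier.
ln values: [1.6114, 1.9502, 1.6233]
phi = -(1.6114 + 1.9502 + 1.6233) = -5.185
Step 2: Compute augmented objective.
t*f(x) = 9.85*-2.47 = -24.3295
Total = -24.3295 - 5.185 = -29.5145


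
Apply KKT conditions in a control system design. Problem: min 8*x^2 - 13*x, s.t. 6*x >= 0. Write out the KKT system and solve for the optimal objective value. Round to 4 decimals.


Step 1: Try lambda = 0 (constraint inactive).
Stationarity: 2*8*x - 13 = 0
x* = 13/(2*8) = 0.8125
Check constraint: 6*0.8125 = 4.875 >= 0 -- satisfied.
Step 2: Compute optimal value.
f(x*) = 8*0.8125^2 - 13*0.8125 = -5.2813


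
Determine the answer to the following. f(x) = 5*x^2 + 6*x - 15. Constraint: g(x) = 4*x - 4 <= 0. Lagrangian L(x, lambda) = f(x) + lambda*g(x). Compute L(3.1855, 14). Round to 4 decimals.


Step 1: Evaluate f(x).
f(3.1855) = 5*3.1855^2 + 6*3.1855 - 15 = 54.8501
Step 2: Evaluate g(x).
g(3.1855) = 4*3.1855 - 4 = 8.742
Step 3: Compute Lagrangian.
L = 54.8501 + 14*8.742 = 177.2381


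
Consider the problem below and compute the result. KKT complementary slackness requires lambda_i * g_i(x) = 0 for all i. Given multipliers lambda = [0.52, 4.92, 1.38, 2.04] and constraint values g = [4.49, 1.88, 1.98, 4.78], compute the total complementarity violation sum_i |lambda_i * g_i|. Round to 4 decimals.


KKT complementary slackness check:
lambda_1 * g_1 = 0.52 * 4.49 = 2.3348
lambda_2 * g_2 = 4.92 * 1.88 = 9.2496
lambda_3 * g_3 = 1.38 * 1.98 = 2.7324
lambda_4 * g_4 = 2.04 * 4.78 = 9.7512
Total violation = 2.3348 + 9.2496 + 2.7324 + 9.7512 = 24.068


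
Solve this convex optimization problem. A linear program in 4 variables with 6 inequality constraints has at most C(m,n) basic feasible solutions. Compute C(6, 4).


Each vertex corresponds to some choice of n active constraints out of m, so the number of vertices is at most C(m, n) = m! / (n!(m-n)!).
m = 6, n = 4
Numerator: 6 * 5 * 4 * 3
Denominator: 4! = 24
C(6, 4) = 15


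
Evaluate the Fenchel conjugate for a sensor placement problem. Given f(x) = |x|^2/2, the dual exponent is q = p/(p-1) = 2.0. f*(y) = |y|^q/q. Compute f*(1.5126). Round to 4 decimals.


The conjugate exponent q satisfies 1/p + 1/q = 1.
p = 2, so q = 2/(2 - 1) = 2.0
|y|^q = 1.5126^2.0 = 2.288
f*(1.5126) = 2.288 / 2.0 = 1.144


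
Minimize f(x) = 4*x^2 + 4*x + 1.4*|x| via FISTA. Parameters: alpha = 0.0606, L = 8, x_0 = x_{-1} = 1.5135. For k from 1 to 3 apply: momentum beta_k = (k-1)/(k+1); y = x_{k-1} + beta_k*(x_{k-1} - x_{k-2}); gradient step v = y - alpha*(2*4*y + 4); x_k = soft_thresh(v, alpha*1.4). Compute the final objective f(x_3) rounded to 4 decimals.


FISTA on f(x) = 4*x^2 + 4*x + 1.4*|x|
L = 8, alpha = 0.0606
Iteration 1: beta = 0.0, y = 1.5135 + 0.0*(1.5135 - 1.5135) = 1.5135
  grad(y) = 16.108, v = y - alpha*grad = 0.5374
  prox(v) = soft_thresh(0.5374, 0.0848) = 0.4525
Iteration 2: beta = 0.3333, y = 0.4525 + 0.3333*(0.4525 - 1.5135) = 0.0989
  grad(y) = 4.7908, v = y - alpha*grad = -0.1915
  prox(v) = soft_thresh(-0.1915, 0.0848) = -0.1066
Iteration 3: beta = 0.5, y = -0.1066 + 0.5*(-0.1066 - 0.4525) = -0.3862
  grad(y) = 0.9104, v = y - alpha*grad = -0.4414
  prox(v) = soft_thresh(-0.4414, 0.0848) = -0.3565
f(x_3) = 4*(-0.3565)^2 + 4*(-0.3565) + 1.4*|-0.3565| = -0.4185


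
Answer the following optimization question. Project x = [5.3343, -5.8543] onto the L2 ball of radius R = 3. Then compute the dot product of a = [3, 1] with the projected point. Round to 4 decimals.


Step 1: Compute ||x|| (intermediates to 6 decimals).
||x|| = sqrt(5.3343^2 + (-5.8543)^2) = 7.920075
Step 2: Project.
Since ||x|| > R, scale = R/||x|| = 3/7.920075 = 0.378784, proj(x) = scale * x
proj(x) = [2.020547, -2.217515]
Step 3: Dot product.
a^T * proj(x) = 3*2.020547 + 1*(-2.217515) = 3.8441


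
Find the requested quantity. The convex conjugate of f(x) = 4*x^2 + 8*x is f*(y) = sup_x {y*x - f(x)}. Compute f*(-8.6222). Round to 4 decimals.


f*(y) = sup_x {y*x - a*x^2 - b*x} = sup_x {(y-b)*x - a*x^2}
FOC: (y - b) - 2a*x = 0 => x* = (y - b)/(2a)
x* = (-8.6222 - 8)/(2*4) = -2.0778
f*(-8.6222) = (y-b)^2/(4a) = (-8.6222 - 8)^2/(4*4)
= 276.2975/16 = 17.2686


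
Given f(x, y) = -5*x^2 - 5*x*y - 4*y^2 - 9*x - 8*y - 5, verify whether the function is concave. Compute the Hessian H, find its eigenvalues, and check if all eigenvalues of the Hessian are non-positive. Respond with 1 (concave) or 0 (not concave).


The Hessian of f(x,y) = -5*x^2 - 5*x*y - 4*y^2 - 9*x - 8*y - 5 is:
H = [[-10, -5], [-5, -8]]
Trace = -10 - 8 = -18
Determinant = -10*-8 - (-5)^2 = 55
Discriminant = (-18)^2 - 4*55 = 104.0
Eigenvalues: lambda_1 = -14.099, lambda_2 = -3.901
The function is concave.

1


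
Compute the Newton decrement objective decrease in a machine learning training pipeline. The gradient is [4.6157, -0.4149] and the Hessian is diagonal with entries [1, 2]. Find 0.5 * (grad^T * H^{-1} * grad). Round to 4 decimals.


Step 1: H is diagonal, so H^(-1) * g = [4.6157, -0.2075].
Step 2: g^T H^(-1) g = sum_i g_i^2 / H_ii
  = (4.6157)^2/1 + (-0.4149)^2/2
  = 21.3047 + 0.0861 = 21.3908
Step 3: Objective decrease = 0.5 * g^T H^(-1) g = 10.6954


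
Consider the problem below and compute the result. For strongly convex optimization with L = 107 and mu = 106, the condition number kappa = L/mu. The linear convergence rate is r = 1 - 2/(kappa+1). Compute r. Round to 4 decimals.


Step 1: Compute the condition number.
kappa = L/mu = 107/106 = 1.0094
Step 2: Compute the convergence rate.
r = 1 - 2/(kappa + 1) = 1 - 2*mu/(L + mu) = (L - mu)/(L + mu) = 1/213 = 0.0047


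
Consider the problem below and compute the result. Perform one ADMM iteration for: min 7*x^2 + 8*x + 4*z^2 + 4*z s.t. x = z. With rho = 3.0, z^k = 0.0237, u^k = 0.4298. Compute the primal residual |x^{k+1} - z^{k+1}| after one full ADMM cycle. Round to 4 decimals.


ADMM iteration with rho = 3.0, z^k = 0.0237, u^k = 0.4298
Step 1: x-update.
Minimize 7*x^2 + 8*x + (3.0/2)*(x - 0.0237 + 0.4298)^2
FOC: (2*7 + 3.0)*x = -8 + 3.0*(0.0237 - 0.4298)
x^{k+1} = -0.5423
Step 2: z-update.
Minimize 4*z^2 + 4*z + (3.0/2)*(-0.5423 - z + 0.4298)^2
FOC: (2*4 + 3.0)*z = -4 + 3.0*(-0.5423 + 0.4298)
z^{k+1} = -0.3943
Step 3: u-update.
u^{k+1} = 0.4298 - 0.5423 + 0.3943 = 0.2819
Step 4: Primal residual = |-0.5423 + 0.3943| = 0.1479


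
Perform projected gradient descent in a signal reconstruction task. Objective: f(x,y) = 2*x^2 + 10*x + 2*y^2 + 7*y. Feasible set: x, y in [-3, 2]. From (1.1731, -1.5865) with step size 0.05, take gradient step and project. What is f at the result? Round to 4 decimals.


Step 1: Compute gradient at (1.1731, -1.5865).
grad_x = 2*2*1.1731 + 10 = 14.6924
grad_y = 2*2*-1.5865 + 7 = 0.654
Step 2: Gradient step.
x_raw = 1.1731 - 0.05*14.6924 = 0.4385
y_raw = -1.5865 - 0.05*0.654 = -1.6192
Step 3: Project onto [-3, 2].
x_proj = clip(0.4385) = 0.4385
y_proj = clip(-1.6192) = -1.6192
Step 4: Evaluate f.
f(0.4385, -1.6192) = -1.3215


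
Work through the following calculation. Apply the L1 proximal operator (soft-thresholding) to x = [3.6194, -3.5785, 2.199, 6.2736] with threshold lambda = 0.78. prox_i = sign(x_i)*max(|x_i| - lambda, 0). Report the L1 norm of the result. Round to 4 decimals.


Soft-thresholding with lambda = 0.78:
prox(3.6194) = sign(3.6194)*max(|3.6194| - 0.78, 0) = 2.8394
prox(-3.5785) = sign(-3.5785)*max(|-3.5785| - 0.78, 0) = -2.7985
prox(2.199) = sign(2.199)*max(|2.199| - 0.78, 0) = 1.419
prox(6.2736) = sign(6.2736)*max(|6.2736| - 0.78, 0) = 5.4936
prox(x) = [2.8394, -2.7985, 1.419, 5.4936]
||prox(x)||_1 = 2.8394 + 2.7985 + 1.419 + 5.4936 = 12.5505


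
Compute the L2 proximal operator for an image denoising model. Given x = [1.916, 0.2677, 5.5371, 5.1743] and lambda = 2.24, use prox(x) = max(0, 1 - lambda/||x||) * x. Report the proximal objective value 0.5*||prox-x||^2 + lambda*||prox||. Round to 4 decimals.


Step 1: Compute ||x||.
||x|| = 7.8215
Step 2: Compute scaling factor.
scale = max(0, 1 - 2.24/7.8215) = 0.7136
Step 3: prox(x) = [1.3673, 0.191, 3.9513, 3.6924]
||prox(x)|| = 5.5815
Step 4: Proximal objective.
0.5*||prox-x||^2 = 2.5088
lambda*||prox|| = 12.5026
Total = 15.0113


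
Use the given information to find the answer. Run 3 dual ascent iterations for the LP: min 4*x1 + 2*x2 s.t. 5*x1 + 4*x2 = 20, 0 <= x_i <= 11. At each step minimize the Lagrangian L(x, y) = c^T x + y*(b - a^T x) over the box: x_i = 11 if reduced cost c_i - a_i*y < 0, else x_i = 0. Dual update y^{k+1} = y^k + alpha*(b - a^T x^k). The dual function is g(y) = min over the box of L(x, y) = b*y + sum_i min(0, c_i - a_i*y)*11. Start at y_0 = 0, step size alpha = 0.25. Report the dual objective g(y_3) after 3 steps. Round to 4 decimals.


Dual ascent for LP: min 4*x1 + 2*x2, 5*x1 + 4*x2 = 20, 0 <= x_i <= 11
Step 1: y^k = 0.0, reduced costs: (4.0, 2.0)
  x^k = (0.0, 0.0), subgradient = b - a^T x = 20.0
  y^{k+1} = 0.0 + 0.25*20.0 = 5.0
Step 2: y^k = 5.0, reduced costs: (-21.0, -18.0)
  x^k = (11.0, 11.0), subgradient = b - a^T x = -79.0
  y^{k+1} = 5.0 + 0.25*-79.0 = -14.75
Step 3: y^k = -14.75, reduced costs: (77.75, 61.0)
  x^k = (0.0, 0.0), subgradient = b - a^T x = 20.0
  y^{k+1} = -14.75 + 0.25*20.0 = -9.75
Dual objective at y_3 = -9.75: reduced costs (52.75, 41.0), box minimizer x = (0.0, 0.0)
g(y_3) = b*y + (c1 - a1*y)*x1 + (c2 - a2*y)*x2 = 20*(-9.75) + 52.75*0.0 + 41.0*0.0 = -195.0 + 0.0 + 0.0 = -195.0


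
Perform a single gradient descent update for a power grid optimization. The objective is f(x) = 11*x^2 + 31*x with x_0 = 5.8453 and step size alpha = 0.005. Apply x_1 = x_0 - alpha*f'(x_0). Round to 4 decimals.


We compute the gradient at x_0 and apply the update.
f'(x) = 22*x + 31
f'(5.8453) = 22*5.8453 + 31 = 159.5966
x_1 = 5.8453 - 0.005*159.5966 = 5.0473


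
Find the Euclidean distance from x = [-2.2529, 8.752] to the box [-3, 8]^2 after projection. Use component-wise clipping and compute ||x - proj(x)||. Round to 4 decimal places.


Project each component onto [-3, 8].
clip(-2.2529) = -2.2529, clip(8.752) = 8.0
Projection = [-2.2529, 8.0]
Squared diffs: [0.0, 0.5655]
Distance = sqrt(0.5655) = 0.752


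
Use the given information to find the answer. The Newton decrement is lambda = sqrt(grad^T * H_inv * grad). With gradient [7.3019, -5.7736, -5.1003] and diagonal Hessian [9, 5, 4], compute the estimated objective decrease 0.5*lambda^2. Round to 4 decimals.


Step 1: H is diagonal, so H^(-1) * g = [0.8113, -1.1547, -1.2751].
Step 2: g^T H^(-1) g = sum_i g_i^2 / H_ii
  = (7.3019)^2/9 + (-5.7736)^2/5 + (-5.1003)^2/4
  = 5.9242 + 6.6669 + 6.5033 = 19.0944
Step 3: Objective decrease = 0.5 * g^T H^(-1) g = 9.5472


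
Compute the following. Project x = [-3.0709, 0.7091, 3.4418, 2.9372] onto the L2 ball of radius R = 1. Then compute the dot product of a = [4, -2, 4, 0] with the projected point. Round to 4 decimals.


Step 1: Compute ||x|| (intermediates to 6 decimals).
||x|| = sqrt((-3.0709)^2 + 0.7091^2 + 3.4418^2 + 2.9372^2) = 5.514198
Step 2: Project.
Since ||x|| > R, scale = R/||x|| = 1/5.514198 = 0.18135, proj(x) = scale * x
proj(x) = [-0.556908, 0.128595, 0.62417, 0.532661]
Step 3: Dot product.
a^T * proj(x) = 4*(-0.556908) - 2*0.128595 + 4*0.62417 + 0*0.532661 = 0.0119


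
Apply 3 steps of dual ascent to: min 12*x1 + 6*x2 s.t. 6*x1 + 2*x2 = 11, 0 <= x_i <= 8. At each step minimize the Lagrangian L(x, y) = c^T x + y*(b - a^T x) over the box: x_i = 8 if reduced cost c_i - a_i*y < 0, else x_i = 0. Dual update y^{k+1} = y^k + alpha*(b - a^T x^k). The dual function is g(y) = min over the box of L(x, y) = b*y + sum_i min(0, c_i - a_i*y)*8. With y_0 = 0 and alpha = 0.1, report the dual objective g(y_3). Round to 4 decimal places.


Dual ascent for LP: min 12*x1 + 6*x2, 6*x1 + 2*x2 = 11, 0 <= x_i <= 8
Step 1: y^k = 0.0, reduced costs: (12.0, 6.0)
  x^k = (0.0, 0.0), subgradient = b - a^T x = 11.0
  y^{k+1} = 0.0 + 0.1*11.0 = 1.1
Step 2: y^k = 1.1, reduced costs: (5.4, 3.8)
  x^k = (0.0, 0.0), subgradient = b - a^T x = 11.0
  y^{k+1} = 1.1 + 0.1*11.0 = 2.2
Step 3: y^k = 2.2, reduced costs: (-1.2, 1.6)
  x^k = (8.0, 0.0), subgradient = b - a^T x = -37.0
  y^{k+1} = 2.2 + 0.1*-37.0 = -1.5
Dual objective at y_3 = -1.5: reduced costs (21.0, 9.0), box minimizer x = (0.0, 0.0)
g(y_3) = b*y + (c1 - a1*y)*x1 + (c2 - a2*y)*x2 = 11*(-1.5) + 21.0*0.0 + 9.0*0.0 = -16.5 + 0.0 + 0.0 = -16.5


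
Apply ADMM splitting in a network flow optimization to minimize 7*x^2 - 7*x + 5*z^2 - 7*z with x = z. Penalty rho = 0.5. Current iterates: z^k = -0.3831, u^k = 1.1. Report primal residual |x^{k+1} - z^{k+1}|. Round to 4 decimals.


ADMM iteration with rho = 0.5, z^k = -0.3831, u^k = 1.1
Step 1: x-update.
Minimize 7*x^2 - 7*x + (0.5/2)*(x + 0.3831 + 1.1)^2
FOC: (2*7 + 0.5)*x = 7 + 0.5*(-0.3831 - 1.1)
x^{k+1} = 0.4316
Step 2: z-update.
Minimize 5*z^2 - 7*z + (0.5/2)*(0.4316 - z + 1.1)^2
FOC: (2*5 + 0.5)*z = 7 + 0.5*(0.4316 + 1.1)
z^{k+1} = 0.7396
Step 3: u-update.
u^{k+1} = 1.1 + 0.4316 - 0.7396 = 0.792
Step 4: Primal residual = |0.4316 - 0.7396| = 0.308


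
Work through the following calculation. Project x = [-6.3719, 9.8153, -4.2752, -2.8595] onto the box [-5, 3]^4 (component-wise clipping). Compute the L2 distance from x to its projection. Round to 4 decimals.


Project each component onto [-5, 3].
clip(-6.3719) = -5.0, clip(9.8153) = 3.0, clip(-4.2752) = -4.2752, clip(-2.8595) = -2.8595
Projection = [-5.0, 3.0, -4.2752, -2.8595]
Squared diffs: [1.8821, 46.4483, 0.0, 0.0]
Distance = sqrt(48.3304) = 6.952


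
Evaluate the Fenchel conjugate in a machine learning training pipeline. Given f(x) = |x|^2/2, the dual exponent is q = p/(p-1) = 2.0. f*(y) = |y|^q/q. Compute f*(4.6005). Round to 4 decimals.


The conjugate exponent q satisfies 1/p + 1/q = 1.
p = 2, so q = 2/(2 - 1) = 2.0
|y|^q = 4.6005^2.0 = 21.1646
f*(4.6005) = 21.1646 / 2.0 = 10.5823


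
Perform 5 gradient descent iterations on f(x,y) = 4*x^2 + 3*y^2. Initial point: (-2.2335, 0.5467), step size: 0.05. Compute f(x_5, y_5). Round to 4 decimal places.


Gradient descent on f(x,y) = 4*x^2 + 3*y^2.
Starting point: (-2.2335, 0.5467), alpha = 0.05
Step 1: grad_x = 2*4*-2.2335 = -17.868, grad_y = 2*3*0.5467 = 3.2802
  x_1 = -2.2335 - 0.05*-17.868 = -1.3401
  y_1 = 0.5467 - 0.05*3.2802 = 0.3827
Step 2: grad_x = 2*4*-1.3401 = -10.7208, grad_y = 2*3*0.3827 = 2.2961
  x_2 = -1.3401 - 0.05*-10.7208 = -0.8041
  y_2 = 0.3827 - 0.05*2.2961 = 0.2679
Step 3: grad_x = 2*4*-0.8041 = -6.4325, grad_y = 2*3*0.2679 = 1.6073
  x_3 = -0.8041 - 0.05*-6.4325 = -0.4824
  y_3 = 0.2679 - 0.05*1.6073 = 0.1875
Step 4: grad_x = 2*4*-0.4824 = -3.8595, grad_y = 2*3*0.1875 = 1.1251
  x_4 = -0.4824 - 0.05*-3.8595 = -0.2895
  y_4 = 0.1875 - 0.05*1.1251 = 0.1313
Step 5: grad_x = 2*4*-0.2895 = -2.3157, grad_y = 2*3*0.1313 = 0.7876
  x_5 = -0.2895 - 0.05*-2.3157 = -0.1737
  y_5 = 0.1313 - 0.05*0.7876 = 0.0919
f(-0.1737, 0.0919) = 4*(-0.1737)^2 + 3*0.0919^2 = 0.146


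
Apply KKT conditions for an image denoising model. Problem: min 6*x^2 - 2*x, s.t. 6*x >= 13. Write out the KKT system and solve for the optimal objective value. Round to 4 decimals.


Step 1: Try lambda = 0 (constraint inactive).
x_unc = 2/(2*6) = 0.1667
Check: 6*0.1667 = 1.0002 < 13 -- violated!
Step 2: Constraint must be active: 6*x = 13
x* = 13/6 = 2.1667 (rounded; the exact value 13/6 is used below)
lambda = (2*6*(13/6) - 2)/6 = 4.0
Step 3: Compute optimal value.
f(x*) = 6*(13/6)^2 - 2*(13/6) = 23.8333


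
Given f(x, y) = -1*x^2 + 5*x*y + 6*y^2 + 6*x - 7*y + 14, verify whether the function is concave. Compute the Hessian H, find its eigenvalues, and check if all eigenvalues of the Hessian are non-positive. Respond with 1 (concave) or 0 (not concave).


The Hessian of f(x,y) = -1*x^2 + 5*x*y + 6*y^2 + 6*x - 7*y + 14 is:
H = [[-2, 5], [5, 12]]
Trace = -2 + 12 = 10
Determinant = -2*12 - (5)^2 = -49
Discriminant = (10)^2 - 4*-49 = 296.0
Eigenvalues: lambda_1 = -3.6023, lambda_2 = 13.6023
The function is not concave.

0


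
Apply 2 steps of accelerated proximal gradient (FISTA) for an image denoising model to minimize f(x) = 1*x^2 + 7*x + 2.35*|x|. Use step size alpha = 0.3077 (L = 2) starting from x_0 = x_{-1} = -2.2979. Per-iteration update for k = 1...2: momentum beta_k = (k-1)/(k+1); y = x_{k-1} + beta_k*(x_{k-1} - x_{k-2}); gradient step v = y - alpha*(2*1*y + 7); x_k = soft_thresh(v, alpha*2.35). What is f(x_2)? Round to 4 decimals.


FISTA on f(x) = 1*x^2 + 7*x + 2.35*|x|
L = 2, alpha = 0.3077
Iteration 1: beta = 0.0, y = -2.2979 + 0.0*(-2.2979 + 2.2979) = -2.2979
  grad(y) = 2.4042, v = y - alpha*grad = -3.0377
  prox(v) = soft_thresh(-3.0377, 0.7231) = -2.3146
Iteration 2: beta = 0.3333, y = -2.3146 + 0.3333*(-2.3146 + 2.2979) = -2.3201
  grad(y) = 2.3597, v = y - alpha*grad = -3.0462
  prox(v) = soft_thresh(-3.0462, 0.7231) = -2.3231
f(x_2) = 1*(-2.3231)^2 + 7*(-2.3231) + 2.35*|-2.3231| = -5.4056


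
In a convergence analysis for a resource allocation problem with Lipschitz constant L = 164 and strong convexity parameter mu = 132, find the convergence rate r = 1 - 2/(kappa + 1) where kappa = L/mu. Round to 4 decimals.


Step 1: Compute the condition number.
kappa = L/mu = 164/132 = 1.2424
Step 2: Compute the convergence rate.
r = 1 - 2/(kappa + 1) = 1 - 2*mu/(L + mu) = (L - mu)/(L + mu) = 32/296 = 0.1081


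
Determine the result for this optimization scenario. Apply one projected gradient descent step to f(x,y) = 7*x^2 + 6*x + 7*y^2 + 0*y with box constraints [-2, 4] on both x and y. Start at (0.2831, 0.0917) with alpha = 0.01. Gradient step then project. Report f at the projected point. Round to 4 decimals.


Step 1: Compute gradient at (0.2831, 0.0917).
grad_x = 2*7*0.2831 + 6 = 9.9634
grad_y = 2*7*0.0917 + 0 = 1.2838
Step 2: Gradient step.
x_raw = 0.2831 - 0.01*9.9634 = 0.1835
y_raw = 0.0917 - 0.01*1.2838 = 0.0789
Step 3: Project onto [-2, 4].
x_proj = clip(0.1835) = 0.1835
y_proj = clip(0.0789) = 0.0789
Step 4: Evaluate f.
f(0.1835, 0.0789) = 1.3799


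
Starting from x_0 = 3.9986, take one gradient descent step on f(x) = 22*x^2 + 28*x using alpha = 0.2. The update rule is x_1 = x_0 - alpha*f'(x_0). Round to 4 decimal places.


We compute the gradient at x_0 and apply the update.
f'(x) = 44*x + 28
f'(3.9986) = 44*3.9986 + 28 = 203.9384
x_1 = 3.9986 - 0.2*203.9384 = -36.7891


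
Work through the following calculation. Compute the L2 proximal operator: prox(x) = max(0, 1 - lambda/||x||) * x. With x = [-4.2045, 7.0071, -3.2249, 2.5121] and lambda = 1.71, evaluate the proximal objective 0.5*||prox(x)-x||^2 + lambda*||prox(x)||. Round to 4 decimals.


Step 1: Compute ||x||.
||x|| = 9.1372
Step 2: Compute scaling factor.
scale = max(0, 1 - 1.71/9.1372) = 0.8129
Step 3: prox(x) = [-3.4176, 5.6957, -2.6214, 2.042]
||prox(x)|| = 7.4272
Step 4: Proximal objective.
0.5*||prox-x||^2 = 1.4621
lambda*||prox|| = 12.7005
Total = 14.1625


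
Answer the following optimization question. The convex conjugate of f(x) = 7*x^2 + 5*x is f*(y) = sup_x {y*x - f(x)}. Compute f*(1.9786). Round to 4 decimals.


f*(y) = sup_x {y*x - a*x^2 - b*x} = sup_x {(y-b)*x - a*x^2}
FOC: (y - b) - 2a*x = 0 => x* = (y - b)/(2a)
x* = (1.9786 - 5)/(2*7) = -0.2158
f*(1.9786) = (y-b)^2/(4a) = (1.9786 - 5)^2/(4*7)
= 9.1289/28 = 0.326


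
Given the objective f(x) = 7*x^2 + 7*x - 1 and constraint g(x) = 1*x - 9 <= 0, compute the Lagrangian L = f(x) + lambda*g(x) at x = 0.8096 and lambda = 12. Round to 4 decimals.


Step 1: Evaluate f(x).
f(0.8096) = 7*0.8096^2 + 7*0.8096 - 1 = 9.2554
Step 2: Evaluate g(x).
g(0.8096) = 1*0.8096 - 9 = -8.1904
Step 3: Compute Lagrangian.
L = 9.2554 + 12*-8.1904 = -89.0294


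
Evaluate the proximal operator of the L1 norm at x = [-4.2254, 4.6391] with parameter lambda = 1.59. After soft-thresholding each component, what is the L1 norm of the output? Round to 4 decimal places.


Soft-thresholding with lambda = 1.59:
prox(-4.2254) = sign(-4.2254)*max(|-4.2254| - 1.59, 0) = -2.6354
prox(4.6391) = sign(4.6391)*max(|4.6391| - 1.59, 0) = 3.0491
prox(x) = [-2.6354, 3.0491]
||prox(x)||_1 = 2.6354 + 3.0491 = 5.6845


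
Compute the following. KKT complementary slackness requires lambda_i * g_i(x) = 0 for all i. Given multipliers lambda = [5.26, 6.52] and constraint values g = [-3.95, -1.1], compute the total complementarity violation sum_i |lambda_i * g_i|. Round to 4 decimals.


KKT complementary slackness check:
lambda_1 * g_1 = 5.26 * -3.95 = -20.777
lambda_2 * g_2 = 6.52 * -1.1 = -7.172
Total violation = 20.777 + 7.172 = 27.949


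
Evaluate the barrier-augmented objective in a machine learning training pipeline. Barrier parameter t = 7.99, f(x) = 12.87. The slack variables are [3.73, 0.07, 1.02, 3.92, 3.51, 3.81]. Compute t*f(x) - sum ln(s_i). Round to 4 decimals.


Step 1: Compute log-barrier.
ln values: [1.3164, -2.6593, 0.0198, 1.3661, 1.2556, 1.3376]
phi = -(1.3164 - 2.6593 + 0.0198 + 1.3661 + 1.2556 + 1.3376) = -2.6363
Step 2: Compute augmented objective.
t*f(x) = 7.99*12.87 = 102.8313
Total = 102.8313 - 2.6363 = 100.195


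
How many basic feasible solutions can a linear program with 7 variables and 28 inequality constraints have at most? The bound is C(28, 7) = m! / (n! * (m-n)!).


Each vertex corresponds to some choice of n active constraints out of m, so the number of vertices is at most C(m, n) = m! / (n!(m-n)!).
m = 28, n = 7
Numerator: 28 * 27 * 26 * 25 * 24 * 23 * 22
Denominator: 7! = 5040
C(28, 7) = 1184040


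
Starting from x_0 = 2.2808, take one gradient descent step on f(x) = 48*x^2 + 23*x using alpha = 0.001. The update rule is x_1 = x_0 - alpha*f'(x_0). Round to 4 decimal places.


We compute the gradient at x_0 and apply the update.
f'(x) = 96*x + 23
f'(2.2808) = 96*2.2808 + 23 = 241.9568
x_1 = 2.2808 - 0.001*241.9568 = 2.0388


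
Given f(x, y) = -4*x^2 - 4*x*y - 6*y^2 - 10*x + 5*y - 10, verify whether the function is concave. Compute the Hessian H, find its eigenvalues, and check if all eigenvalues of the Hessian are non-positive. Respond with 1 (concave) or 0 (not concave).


The Hessian of f(x,y) = -4*x^2 - 4*x*y - 6*y^2 - 10*x + 5*y - 10 is:
H = [[-8, -4], [-4, -12]]
Trace = -8 - 12 = -20
Determinant = -8*-12 - (-4)^2 = 80
Discriminant = (-20)^2 - 4*80 = 80.0
Eigenvalues: lambda_1 = -14.4721, lambda_2 = -5.5279
The function is concave.

1


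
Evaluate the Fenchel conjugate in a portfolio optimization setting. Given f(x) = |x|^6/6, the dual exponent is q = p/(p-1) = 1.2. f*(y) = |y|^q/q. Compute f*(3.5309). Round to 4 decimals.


The conjugate exponent q satisfies 1/p + 1/q = 1.
p = 6, so q = 6/(6 - 1) = 1.2
|y|^q = 3.5309^1.2 = 4.5443
f*(3.5309) = 4.5443 / 1.2 = 3.7869


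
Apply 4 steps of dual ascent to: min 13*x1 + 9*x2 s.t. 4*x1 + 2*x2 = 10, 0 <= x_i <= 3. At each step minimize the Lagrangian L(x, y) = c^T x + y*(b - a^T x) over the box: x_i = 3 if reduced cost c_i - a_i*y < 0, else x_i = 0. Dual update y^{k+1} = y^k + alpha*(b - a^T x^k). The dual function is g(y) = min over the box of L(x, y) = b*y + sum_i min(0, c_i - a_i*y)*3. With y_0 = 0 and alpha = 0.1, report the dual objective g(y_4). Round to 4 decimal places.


Dual ascent for LP: min 13*x1 + 9*x2, 4*x1 + 2*x2 = 10, 0 <= x_i <= 3
Step 1: y^k = 0.0, reduced costs: (13.0, 9.0)
  x^k = (0.0, 0.0), subgradient = b - a^T x = 10.0
  y^{k+1} = 0.0 + 0.1*10.0 = 1.0
Step 2: y^k = 1.0, reduced costs: (9.0, 7.0)
  x^k = (0.0, 0.0), subgradient = b - a^T x = 10.0
  y^{k+1} = 1.0 + 0.1*10.0 = 2.0
Step 3: y^k = 2.0, reduced costs: (5.0, 5.0)
  x^k = (0.0, 0.0), subgradient = b - a^T x = 10.0
  y^{k+1} = 2.0 + 0.1*10.0 = 3.0
Step 4: y^k = 3.0, reduced costs: (1.0, 3.0)
  x^k = (0.0, 0.0), subgradient = b - a^T x = 10.0
  y^{k+1} = 3.0 + 0.1*10.0 = 4.0
Dual objective at y_4 = 4.0: reduced costs (-3.0, 1.0), box minimizer x = (3.0, 0.0)
g(y_4) = b*y + (c1 - a1*y)*x1 + (c2 - a2*y)*x2 = 10*4.0 + (-3.0)*3.0 + 1.0*0.0 = 40.0 - 9.0 + 0.0 = 31.0


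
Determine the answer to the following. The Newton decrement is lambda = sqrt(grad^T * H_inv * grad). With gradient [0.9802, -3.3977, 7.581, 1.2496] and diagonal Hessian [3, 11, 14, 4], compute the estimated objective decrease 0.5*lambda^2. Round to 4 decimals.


Step 1: H is diagonal, so H^(-1) * g = [0.3267, -0.3089, 0.5415, 0.3124].
Step 2: g^T H^(-1) g = sum_i g_i^2 / H_ii
  = (0.9802)^2/3 + (-3.3977)^2/11 + (7.581)^2/14 + (1.2496)^2/4
  = 0.3203 + 1.0495 + 4.1051 + 0.3904 = 5.8652
Step 3: Objective decrease = 0.5 * g^T H^(-1) g = 2.9326


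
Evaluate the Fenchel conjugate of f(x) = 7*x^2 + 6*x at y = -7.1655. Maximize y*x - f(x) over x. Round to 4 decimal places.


f*(y) = sup_x {y*x - a*x^2 - b*x} = sup_x {(y-b)*x - a*x^2}
FOC: (y - b) - 2a*x = 0 => x* = (y - b)/(2a)
x* = (-7.1655 - 6)/(2*7) = -0.9404
f*(-7.1655) = (y-b)^2/(4a) = (-7.1655 - 6)^2/(4*7)
= 173.3304/28 = 6.1904


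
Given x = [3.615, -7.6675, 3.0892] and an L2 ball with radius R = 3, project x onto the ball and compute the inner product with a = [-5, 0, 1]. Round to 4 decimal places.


Step 1: Compute ||x|| (intermediates to 6 decimals).
||x|| = sqrt(3.615^2 + (-7.6675)^2 + 3.0892^2) = 9.022302
Step 2: Project.
Since ||x|| > R, scale = R/||x|| = 3/9.022302 = 0.332509, proj(x) = scale * x
proj(x) = [1.20202, -2.549513, 1.027187]
Step 3: Dot product.
a^T * proj(x) = -5*1.20202 + 0*(-2.549513) + 1*1.027187 = -4.9829


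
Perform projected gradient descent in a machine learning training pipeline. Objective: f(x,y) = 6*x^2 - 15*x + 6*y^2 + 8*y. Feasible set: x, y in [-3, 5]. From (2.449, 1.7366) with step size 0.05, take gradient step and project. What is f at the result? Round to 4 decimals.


Step 1: Compute gradient at (2.449, 1.7366).
grad_x = 2*6*2.449 - 15 = 14.388
grad_y = 2*6*1.7366 + 8 = 28.8392
Step 2: Gradient step.
x_raw = 2.449 - 0.05*14.388 = 1.7296
y_raw = 1.7366 - 0.05*28.8392 = 0.2946
Step 3: Project onto [-3, 5].
x_proj = clip(1.7296) = 1.7296
y_proj = clip(0.2946) = 0.2946
Step 4: Evaluate f.
f(1.7296, 0.2946) = -5.1169


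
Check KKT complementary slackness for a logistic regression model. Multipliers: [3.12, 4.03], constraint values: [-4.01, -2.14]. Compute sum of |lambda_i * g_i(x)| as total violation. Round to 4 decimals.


KKT complementary slackness check:
lambda_1 * g_1 = 3.12 * -4.01 = -12.5112
lambda_2 * g_2 = 4.03 * -2.14 = -8.6242
Total violation = 12.5112 + 8.6242 = 21.1354


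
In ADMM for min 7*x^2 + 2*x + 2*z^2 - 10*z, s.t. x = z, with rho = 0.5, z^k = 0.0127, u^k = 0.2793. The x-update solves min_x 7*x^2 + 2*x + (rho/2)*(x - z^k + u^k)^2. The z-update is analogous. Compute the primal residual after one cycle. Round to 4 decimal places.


ADMM iteration with rho = 0.5, z^k = 0.0127, u^k = 0.2793
Step 1: x-update.
Minimize 7*x^2 + 2*x + (0.5/2)*(x - 0.0127 + 0.2793)^2
FOC: (2*7 + 0.5)*x = -2 + 0.5*(0.0127 - 0.2793)
x^{k+1} = -0.1471
Step 2: z-update.
Minimize 2*z^2 - 10*z + (0.5/2)*(-0.1471 - z + 0.2793)^2
FOC: (2*2 + 0.5)*z = 10 + 0.5*(-0.1471 + 0.2793)
z^{k+1} = 2.2369
Step 3: u-update.
u^{k+1} = 0.2793 - 0.1471 - 2.2369 = -2.1047
Step 4: Primal residual = |-0.1471 - 2.2369| = 2.384


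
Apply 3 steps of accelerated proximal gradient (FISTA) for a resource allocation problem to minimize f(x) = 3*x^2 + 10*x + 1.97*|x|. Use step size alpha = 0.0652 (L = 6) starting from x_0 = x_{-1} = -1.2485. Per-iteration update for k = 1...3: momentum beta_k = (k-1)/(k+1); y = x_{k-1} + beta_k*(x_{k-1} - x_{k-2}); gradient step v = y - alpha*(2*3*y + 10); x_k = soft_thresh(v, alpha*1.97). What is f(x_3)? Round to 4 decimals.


FISTA on f(x) = 3*x^2 + 10*x + 1.97*|x|
L = 6, alpha = 0.0652
Iteration 1: beta = 0.0, y = -1.2485 + 0.0*(-1.2485 + 1.2485) = -1.2485
  grad(y) = 2.509, v = y - alpha*grad = -1.4121
  prox(v) = soft_thresh(-1.4121, 0.1284) = -1.2836
Iteration 2: beta = 0.3333, y = -1.2836 + 0.3333*(-1.2836 + 1.2485) = -1.2954
  grad(y) = 2.2279, v = y - alpha*grad = -1.4406
  prox(v) = soft_thresh(-1.4406, 0.1284) = -1.3122
Iteration 3: beta = 0.5, y = -1.3122 + 0.5*(-1.3122 + 1.2836) = -1.3264
  grad(y) = 2.0414, v = y - alpha*grad = -1.4595
  prox(v) = soft_thresh(-1.4595, 0.1284) = -1.3311
f(x_3) = 3*(-1.3311)^2 + 10*(-1.3311) + 1.97*|-1.3311| = -5.3733


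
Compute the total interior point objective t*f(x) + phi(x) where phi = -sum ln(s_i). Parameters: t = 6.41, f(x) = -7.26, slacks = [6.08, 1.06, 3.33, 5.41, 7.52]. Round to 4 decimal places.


Step 1: Compute log-barrier.
ln values: [1.805, 0.0583, 1.203, 1.6882, 2.0176]
phi = -(1.805 + 0.0583 + 1.203 + 1.6882 + 2.0176) = -6.7721
Step 2: Compute augmented objective.
t*f(x) = 6.41*-7.26 = -46.5366
Total = -46.5366 - 6.7721 = -53.3087


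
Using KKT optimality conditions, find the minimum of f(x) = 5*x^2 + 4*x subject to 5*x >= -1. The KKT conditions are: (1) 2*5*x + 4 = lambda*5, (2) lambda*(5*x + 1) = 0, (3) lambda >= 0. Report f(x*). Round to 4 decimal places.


Step 1: Try lambda = 0 (constraint inactive).
x_unc = -4/(2*5) = -0.4
Check: 5*-0.4 = -2.0 < -1 -- violated!
Step 2: Constraint must be active: 5*x = -1
x* = -1/5 = -0.2
lambda = (2*5*(-0.2) + 4)/5 = 0.4
Step 3: Compute optimal value.
f(x*) = 5*(-0.2)^2 + 4*(-0.2) = -0.6


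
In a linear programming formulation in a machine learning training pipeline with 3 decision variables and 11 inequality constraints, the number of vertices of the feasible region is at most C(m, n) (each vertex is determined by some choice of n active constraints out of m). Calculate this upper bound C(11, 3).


Each vertex corresponds to some choice of n active constraints out of m, so the number of vertices is at most C(m, n) = m! / (n!(m-n)!).
m = 11, n = 3
Numerator: 11 * 10 * 9
Denominator: 3! = 6
C(11, 3) = 165


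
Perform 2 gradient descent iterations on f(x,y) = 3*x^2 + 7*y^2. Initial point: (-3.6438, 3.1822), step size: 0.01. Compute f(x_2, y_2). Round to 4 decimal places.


Gradient descent on f(x,y) = 3*x^2 + 7*y^2.
Starting point: (-3.6438, 3.1822), alpha = 0.01
Step 1: grad_x = 2*3*-3.6438 = -21.8628, grad_y = 2*7*3.1822 = 44.5508
  x_1 = -3.6438 - 0.01*-21.8628 = -3.4252
  y_1 = 3.1822 - 0.01*44.5508 = 2.7367
Step 2: grad_x = 2*3*-3.4252 = -20.551, grad_y = 2*7*2.7367 = 38.3137
  x_2 = -3.4252 - 0.01*-20.551 = -3.2197
  y_2 = 2.7367 - 0.01*38.3137 = 2.3536
f(-3.2197, 2.3536) = 3*(-3.2197)^2 + 7*2.3536^2 = 69.8732


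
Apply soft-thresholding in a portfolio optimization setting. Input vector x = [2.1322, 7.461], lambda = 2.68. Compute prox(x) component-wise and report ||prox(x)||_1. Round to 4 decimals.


Soft-thresholding with lambda = 2.68:
prox(2.1322) = sign(2.1322)*max(|2.1322| - 2.68, 0) = 0.0
prox(7.461) = sign(7.461)*max(|7.461| - 2.68, 0) = 4.781
prox(x) = [0.0, 4.781]
||prox(x)||_1 = 0.0 + 4.781 = 4.781


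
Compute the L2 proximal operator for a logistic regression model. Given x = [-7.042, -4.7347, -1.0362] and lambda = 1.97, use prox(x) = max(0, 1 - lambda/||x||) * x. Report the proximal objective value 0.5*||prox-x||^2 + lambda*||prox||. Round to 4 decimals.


Step 1: Compute ||x||.
||x|| = 8.5487
Step 2: Compute scaling factor.
scale = max(0, 1 - 1.97/8.5487) = 0.7696
Step 3: prox(x) = [-5.4192, -3.6436, -0.7974]
||prox(x)|| = 6.5787
Step 4: Proximal objective.
0.5*||prox-x||^2 = 1.9405
lambda*||prox|| = 12.96
Total = 14.9006


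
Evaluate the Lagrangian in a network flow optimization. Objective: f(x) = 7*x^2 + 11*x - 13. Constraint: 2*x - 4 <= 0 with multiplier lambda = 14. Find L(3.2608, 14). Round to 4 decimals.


Step 1: Evaluate f(x).
f(3.2608) = 7*3.2608^2 + 11*3.2608 - 13 = 97.2985
Step 2: Evaluate g(x).
g(3.2608) = 2*3.2608 - 4 = 2.5216
Step 3: Compute Lagrangian.
L = 97.2985 + 14*2.5216 = 132.6009


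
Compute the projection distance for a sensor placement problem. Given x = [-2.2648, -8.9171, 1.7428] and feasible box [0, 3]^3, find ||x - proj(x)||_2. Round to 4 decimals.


Project each component onto [0, 3].
clip(-2.2648) = 0.0, clip(-8.9171) = 0.0, clip(1.7428) = 1.7428
Projection = [0.0, 0.0, 1.7428]
Squared diffs: [5.1293, 79.5147, 0.0]
Distance = sqrt(84.644) = 9.2002


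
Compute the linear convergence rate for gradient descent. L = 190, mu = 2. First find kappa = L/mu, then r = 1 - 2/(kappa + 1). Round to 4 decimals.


Step 1: Compute the condition number.
kappa = L/mu = 190/2 = 95.0
Step 2: Compute the convergence rate.
r = 1 - 2/(kappa + 1) = 1 - 2*mu/(L + mu) = (L - mu)/(L + mu) = 188/192 = 0.9792


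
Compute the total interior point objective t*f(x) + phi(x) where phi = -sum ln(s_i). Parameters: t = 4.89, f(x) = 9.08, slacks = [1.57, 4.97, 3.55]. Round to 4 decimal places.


Step 1: Compute log-barrier.
ln values: [0.4511, 1.6034, 1.2669]
phi = -(0.4511 + 1.6034 + 1.2669) = -3.3214
Step 2: Compute augmented objective.
t*f(x) = 4.89*9.08 = 44.4012
Total = 44.4012 - 3.3214 = 41.0798


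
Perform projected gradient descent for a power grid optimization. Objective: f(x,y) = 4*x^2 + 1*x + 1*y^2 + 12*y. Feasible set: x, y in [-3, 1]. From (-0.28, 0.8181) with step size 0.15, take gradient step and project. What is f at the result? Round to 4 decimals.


Step 1: Compute gradient at (-0.28, 0.8181).
grad_x = 2*4*-0.28 + 1 = -1.24
grad_y = 2*1*0.8181 + 12 = 13.6362
Step 2: Gradient step.
x_raw = -0.28 - 0.15*-1.24 = -0.094
y_raw = 0.8181 - 0.15*13.6362 = -1.2273
Step 3: Project onto [-3, 1].
x_proj = clip(-0.094) = -0.094
y_proj = clip(-1.2273) = -1.2273
Step 4: Evaluate f.
f(-0.094, -1.2273) = -13.2803


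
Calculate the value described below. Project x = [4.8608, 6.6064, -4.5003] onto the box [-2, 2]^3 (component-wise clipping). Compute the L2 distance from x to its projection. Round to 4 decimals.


Project each component onto [-2, 2].
clip(4.8608) = 2.0, clip(6.6064) = 2.0, clip(-4.5003) = -2.0
Projection = [2.0, 2.0, -2.0]
Squared diffs: [8.1842, 21.2189, 6.2515]
Distance = sqrt(35.6546) = 5.9711


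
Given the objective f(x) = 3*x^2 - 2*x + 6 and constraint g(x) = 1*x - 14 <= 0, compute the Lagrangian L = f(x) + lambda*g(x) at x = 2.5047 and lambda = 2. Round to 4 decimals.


Step 1: Evaluate f(x).
f(2.5047) = 3*2.5047^2 - 2*2.5047 + 6 = 19.8112
Step 2: Evaluate g(x).
g(2.5047) = 1*2.5047 - 14 = -11.4953
Step 3: Compute Lagrangian.
L = 19.8112 + 2*-11.4953 = -3.1794


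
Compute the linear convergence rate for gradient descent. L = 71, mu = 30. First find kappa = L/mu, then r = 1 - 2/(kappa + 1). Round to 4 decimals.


Step 1: Compute the condition number.
kappa = L/mu = 71/30 = 2.3667
Step 2: Compute the convergence rate.
r = 1 - 2/(kappa + 1) = 1 - 2*mu/(L + mu) = (L - mu)/(L + mu) = 41/101 = 0.4059


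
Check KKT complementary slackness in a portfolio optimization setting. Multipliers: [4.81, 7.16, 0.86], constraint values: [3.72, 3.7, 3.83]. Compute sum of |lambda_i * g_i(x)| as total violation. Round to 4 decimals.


KKT complementary slackness check:
lambda_1 * g_1 = 4.81 * 3.72 = 17.8932
lambda_2 * g_2 = 7.16 * 3.7 = 26.492
lambda_3 * g_3 = 0.86 * 3.83 = 3.2938
Total violation = 17.8932 + 26.492 + 3.2938 = 47.679


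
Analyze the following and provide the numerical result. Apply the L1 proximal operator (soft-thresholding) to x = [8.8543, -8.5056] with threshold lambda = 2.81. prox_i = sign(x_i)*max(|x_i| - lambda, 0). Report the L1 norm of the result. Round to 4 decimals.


Soft-thresholding with lambda = 2.81:
prox(8.8543) = sign(8.8543)*max(|8.8543| - 2.81, 0) = 6.0443
prox(-8.5056) = sign(-8.5056)*max(|-8.5056| - 2.81, 0) = -5.6956
prox(x) = [6.0443, -5.6956]
||prox(x)||_1 = 6.0443 + 5.6956 = 11.7399


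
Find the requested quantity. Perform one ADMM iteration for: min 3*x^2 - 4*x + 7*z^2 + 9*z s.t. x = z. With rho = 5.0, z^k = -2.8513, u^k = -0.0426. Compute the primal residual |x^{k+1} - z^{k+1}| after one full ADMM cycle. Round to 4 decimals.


ADMM iteration with rho = 5.0, z^k = -2.8513, u^k = -0.0426
Step 1: x-update.
Minimize 3*x^2 - 4*x + (5.0/2)*(x + 2.8513 - 0.0426)^2
FOC: (2*3 + 5.0)*x = 4 + 5.0*(-2.8513 + 0.0426)
x^{k+1} = -0.913
Step 2: z-update.
Minimize 7*z^2 + 9*z + (5.0/2)*(-0.913 - z - 0.0426)^2
FOC: (2*7 + 5.0)*z = -9 + 5.0*(-0.913 - 0.0426)
z^{k+1} = -0.7252
Step 3: u-update.
u^{k+1} = -0.0426 - 0.913 + 0.7252 = -0.2305
Step 4: Primal residual = |-0.913 + 0.7252| = 0.1879


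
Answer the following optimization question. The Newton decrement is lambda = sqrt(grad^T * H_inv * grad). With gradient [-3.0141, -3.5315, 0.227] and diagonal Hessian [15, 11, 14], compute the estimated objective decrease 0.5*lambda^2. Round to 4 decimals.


Step 1: H is diagonal, so H^(-1) * g = [-0.2009, -0.321, 0.0162].
Step 2: g^T H^(-1) g = sum_i g_i^2 / H_ii
  = (-3.0141)^2/15 + (-3.5315)^2/11 + (0.227)^2/14
  = 0.6057 + 1.1338 + 0.0037 = 1.7431
Step 3: Objective decrease = 0.5 * g^T H^(-1) g = 0.8716
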